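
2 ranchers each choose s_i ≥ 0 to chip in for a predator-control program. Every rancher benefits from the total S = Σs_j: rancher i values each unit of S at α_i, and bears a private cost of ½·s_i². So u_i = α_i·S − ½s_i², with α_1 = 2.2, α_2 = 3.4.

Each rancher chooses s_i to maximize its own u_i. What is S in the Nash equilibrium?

5.6

Rancher i's FOC: ∂u_i/∂s_i = α_i − s_i = 0, so s_i* = α_i.
NE contributions = (2.2, 3.4); S = 5.6.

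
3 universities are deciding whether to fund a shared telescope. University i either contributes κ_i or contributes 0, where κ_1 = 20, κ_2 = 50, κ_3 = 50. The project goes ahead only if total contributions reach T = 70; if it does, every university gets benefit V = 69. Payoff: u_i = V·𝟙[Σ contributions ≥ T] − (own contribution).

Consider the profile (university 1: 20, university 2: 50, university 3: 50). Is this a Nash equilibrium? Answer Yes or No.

No

Total = 120 ≥ 70: provided.
University 1 (pledges 20, payoff 49): dropping to 0 → total 100, payoff 69. Profitable deviation.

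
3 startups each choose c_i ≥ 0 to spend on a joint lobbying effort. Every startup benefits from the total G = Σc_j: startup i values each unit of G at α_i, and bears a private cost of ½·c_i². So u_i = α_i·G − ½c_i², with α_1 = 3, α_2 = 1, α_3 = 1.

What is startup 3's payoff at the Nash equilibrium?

Startup i's FOC: ∂u_i/∂c_i = α_i − c_i = 0, so c_i* = α_i.
NE contributions = (3, 1, 1); G = 5.
u_3 = α_3·G − ½·(c_3)² = 1·5 − ½·1² = 4.5.

4.5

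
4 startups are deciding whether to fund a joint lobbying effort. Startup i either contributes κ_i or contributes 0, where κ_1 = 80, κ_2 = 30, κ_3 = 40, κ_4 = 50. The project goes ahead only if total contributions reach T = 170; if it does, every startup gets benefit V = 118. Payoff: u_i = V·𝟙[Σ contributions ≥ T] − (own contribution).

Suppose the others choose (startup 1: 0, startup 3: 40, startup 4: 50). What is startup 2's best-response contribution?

0

Others' total = 90. Even contributing 30 gives 120 < 170: no benefit either way.
Best response: 0.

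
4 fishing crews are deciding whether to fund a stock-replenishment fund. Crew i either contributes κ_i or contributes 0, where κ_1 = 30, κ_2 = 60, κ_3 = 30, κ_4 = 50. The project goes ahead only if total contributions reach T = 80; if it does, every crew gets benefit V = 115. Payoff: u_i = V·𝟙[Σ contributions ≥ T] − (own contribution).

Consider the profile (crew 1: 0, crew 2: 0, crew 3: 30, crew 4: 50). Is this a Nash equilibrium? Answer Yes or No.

Total = 80 ≥ 80: provided.
Crew 1 (pledges 0, payoff 115): pledging 30 → total 110, payoff 85. No gain.
Crew 2 (pledges 0, payoff 115): pledging 60 → total 140, payoff 55. No gain.
Crew 3 (pledges 30, payoff 85): dropping to 0 → total 50, payoff 0. No gain.
Crew 4 (pledges 50, payoff 65): dropping to 0 → total 30, payoff 0. No gain.

Yes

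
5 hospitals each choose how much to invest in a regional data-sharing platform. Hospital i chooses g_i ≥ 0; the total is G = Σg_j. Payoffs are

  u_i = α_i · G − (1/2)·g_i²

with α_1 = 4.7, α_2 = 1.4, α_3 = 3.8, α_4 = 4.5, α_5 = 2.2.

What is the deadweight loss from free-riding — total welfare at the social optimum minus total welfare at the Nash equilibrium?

Hospital i's FOC: ∂u_i/∂g_i = α_i − g_i = 0, so g_i* = α_i.
NE contributions = (4.7, 1.4, 3.8, 4.5, 2.2); G = 16.6.
W^NE = (Σα)·G − ½Σα_i² = 16.6² − ½·63.58 = 243.77.
Planner sets g_i = Σα_j = 16.6 for every i, so G^SO = 5·16.6 = 83.
W^SO = (Σα)·G^SO − ½·5·(Σα)² = (5/2)·16.6² = 688.9.
Deadweight loss = W^SO − W^NE = 445.13.

445.13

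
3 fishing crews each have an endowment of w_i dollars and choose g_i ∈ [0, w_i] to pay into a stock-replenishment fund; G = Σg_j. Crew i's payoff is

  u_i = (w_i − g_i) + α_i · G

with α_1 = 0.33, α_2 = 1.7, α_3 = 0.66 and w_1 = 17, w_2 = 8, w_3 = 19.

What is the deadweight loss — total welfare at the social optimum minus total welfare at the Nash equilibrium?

∂u_i/∂g_i = α_i − 1, so crew i contributes w_i if α_i > 1, else 0.
α_i > 1 for i ∈ {2}; NE contributions (0, 8, 0), G = 8.
W^NE = Σw_i − G^NE + (Σα_i)·G^NE = 44 + 1.69·8 = 57.52.
Planner: ∂(Σu_j)/∂g_i = Σα_j − 1 = 1.69 > 0, so everyone contributes w_i; G^SO = 44, W^SO = 44 + 1.69·44 = 118.36.
Deadweight loss = 60.84.

60.84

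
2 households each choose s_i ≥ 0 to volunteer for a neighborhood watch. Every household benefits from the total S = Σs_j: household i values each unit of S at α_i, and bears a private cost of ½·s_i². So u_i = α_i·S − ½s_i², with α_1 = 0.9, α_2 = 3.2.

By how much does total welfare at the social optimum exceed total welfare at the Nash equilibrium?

5.525

Household i's FOC: ∂u_i/∂s_i = α_i − s_i = 0, so s_i* = α_i.
NE contributions = (0.9, 3.2); S = 4.1.
W^NE = (Σα)·S − ½Σα_i² = 4.1² − ½·11.05 = 11.285.
Planner sets s_i = Σα_j = 4.1 for every i, so S^SO = 2·4.1 = 8.2.
W^SO = (Σα)·S^SO − ½·2·(Σα)² = (2/2)·4.1² = 16.81.
Deadweight loss = W^SO − W^NE = 5.525.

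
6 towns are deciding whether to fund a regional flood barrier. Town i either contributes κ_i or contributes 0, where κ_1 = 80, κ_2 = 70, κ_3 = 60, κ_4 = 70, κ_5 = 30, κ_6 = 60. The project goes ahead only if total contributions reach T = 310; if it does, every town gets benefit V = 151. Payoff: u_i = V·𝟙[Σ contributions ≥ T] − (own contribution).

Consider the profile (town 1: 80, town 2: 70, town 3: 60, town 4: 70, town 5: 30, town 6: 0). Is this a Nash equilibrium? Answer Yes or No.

Total = 310 ≥ 310: provided.
Town 1 (pledges 80, payoff 71): dropping to 0 → total 230, payoff 0. No gain.
Town 2 (pledges 70, payoff 81): dropping to 0 → total 240, payoff 0. No gain.
Town 3 (pledges 60, payoff 91): dropping to 0 → total 250, payoff 0. No gain.
Town 4 (pledges 70, payoff 81): dropping to 0 → total 240, payoff 0. No gain.
Town 5 (pledges 30, payoff 121): dropping to 0 → total 280, payoff 0. No gain.
Town 6 (pledges 0, payoff 151): pledging 60 → total 370, payoff 91. No gain.

Yes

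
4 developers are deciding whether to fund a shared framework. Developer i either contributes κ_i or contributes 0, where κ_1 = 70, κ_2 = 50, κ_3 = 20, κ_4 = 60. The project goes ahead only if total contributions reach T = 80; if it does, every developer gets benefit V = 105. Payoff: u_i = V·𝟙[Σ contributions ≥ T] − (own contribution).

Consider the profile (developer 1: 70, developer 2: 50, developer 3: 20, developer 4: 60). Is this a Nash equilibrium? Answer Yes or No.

No

Total = 200 ≥ 80: provided.
Developer 1 (pledges 70, payoff 35): dropping to 0 → total 130, payoff 105. Profitable deviation.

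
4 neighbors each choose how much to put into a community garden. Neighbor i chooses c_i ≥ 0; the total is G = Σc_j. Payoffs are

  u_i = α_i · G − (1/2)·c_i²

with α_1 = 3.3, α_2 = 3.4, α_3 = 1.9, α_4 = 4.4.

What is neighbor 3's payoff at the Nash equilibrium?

Neighbor i's FOC: ∂u_i/∂c_i = α_i − c_i = 0, so c_i* = α_i.
NE contributions = (3.3, 3.4, 1.9, 4.4); G = 13.
u_3 = α_3·G − ½·(c_3)² = 1.9·13 − ½·1.9² = 22.895.

22.895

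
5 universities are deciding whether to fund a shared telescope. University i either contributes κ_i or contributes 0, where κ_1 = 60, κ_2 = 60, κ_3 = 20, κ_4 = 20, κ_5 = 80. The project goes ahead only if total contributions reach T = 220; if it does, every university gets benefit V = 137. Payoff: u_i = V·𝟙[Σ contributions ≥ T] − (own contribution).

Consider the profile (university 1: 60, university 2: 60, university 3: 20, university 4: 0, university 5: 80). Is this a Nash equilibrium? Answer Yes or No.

Yes

Total = 220 ≥ 220: provided.
University 1 (pledges 60, payoff 77): dropping to 0 → total 160, payoff 0. No gain.
University 2 (pledges 60, payoff 77): dropping to 0 → total 160, payoff 0. No gain.
University 3 (pledges 20, payoff 117): dropping to 0 → total 200, payoff 0. No gain.
University 4 (pledges 0, payoff 137): pledging 20 → total 240, payoff 117. No gain.
University 5 (pledges 80, payoff 57): dropping to 0 → total 140, payoff 0. No gain.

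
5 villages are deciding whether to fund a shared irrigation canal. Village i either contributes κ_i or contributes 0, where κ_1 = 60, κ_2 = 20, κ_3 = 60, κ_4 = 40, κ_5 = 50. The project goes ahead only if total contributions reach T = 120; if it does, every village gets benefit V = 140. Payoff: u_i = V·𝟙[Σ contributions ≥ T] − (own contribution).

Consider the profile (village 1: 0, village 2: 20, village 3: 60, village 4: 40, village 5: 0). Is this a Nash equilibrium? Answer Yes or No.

Yes

Total = 120 ≥ 120: provided.
Village 1 (pledges 0, payoff 140): pledging 60 → total 180, payoff 80. No gain.
Village 2 (pledges 20, payoff 120): dropping to 0 → total 100, payoff 0. No gain.
Village 3 (pledges 60, payoff 80): dropping to 0 → total 60, payoff 0. No gain.
Village 4 (pledges 40, payoff 100): dropping to 0 → total 80, payoff 0. No gain.
Village 5 (pledges 0, payoff 140): pledging 50 → total 170, payoff 90. No gain.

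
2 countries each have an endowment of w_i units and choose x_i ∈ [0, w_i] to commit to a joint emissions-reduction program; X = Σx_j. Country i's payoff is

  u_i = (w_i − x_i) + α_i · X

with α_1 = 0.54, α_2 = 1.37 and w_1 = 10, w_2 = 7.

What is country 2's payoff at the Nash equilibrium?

∂u_i/∂x_i = α_i − 1, so country i contributes w_i if α_i > 1, else 0.
α_i > 1 for i ∈ {2}; NE contributions (0, 7), X = 7.
u_2 = (7 − 7) + 1.37·7 = 9.59.

9.59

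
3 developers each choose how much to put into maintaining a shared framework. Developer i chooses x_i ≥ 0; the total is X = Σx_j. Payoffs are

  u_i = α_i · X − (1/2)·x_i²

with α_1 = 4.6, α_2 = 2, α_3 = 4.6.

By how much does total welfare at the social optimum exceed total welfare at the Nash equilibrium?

85.88

Developer i's FOC: ∂u_i/∂x_i = α_i − x_i = 0, so x_i* = α_i.
NE contributions = (4.6, 2, 4.6); X = 11.2.
W^NE = (Σα)·X − ½Σα_i² = 11.2² − ½·46.32 = 102.28.
Planner sets x_i = Σα_j = 11.2 for every i, so X^SO = 3·11.2 = 33.6.
W^SO = (Σα)·X^SO − ½·3·(Σα)² = (3/2)·11.2² = 188.16.
Deadweight loss = W^SO − W^NE = 85.88.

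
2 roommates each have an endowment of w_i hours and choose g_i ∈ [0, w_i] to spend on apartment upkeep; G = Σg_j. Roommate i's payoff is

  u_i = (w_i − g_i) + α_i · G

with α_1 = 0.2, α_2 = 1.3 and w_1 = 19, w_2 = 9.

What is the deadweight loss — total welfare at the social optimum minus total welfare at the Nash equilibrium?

∂u_i/∂g_i = α_i − 1, so roommate i contributes w_i if α_i > 1, else 0.
α_i > 1 for i ∈ {2}; NE contributions (0, 9), G = 9.
W^NE = Σw_i − G^NE + (Σα_i)·G^NE = 28 + 0.5·9 = 32.5.
Planner: ∂(Σu_j)/∂g_i = Σα_j − 1 = 0.5 > 0, so everyone contributes w_i; G^SO = 28, W^SO = 28 + 0.5·28 = 42.
Deadweight loss = 9.5.

9.5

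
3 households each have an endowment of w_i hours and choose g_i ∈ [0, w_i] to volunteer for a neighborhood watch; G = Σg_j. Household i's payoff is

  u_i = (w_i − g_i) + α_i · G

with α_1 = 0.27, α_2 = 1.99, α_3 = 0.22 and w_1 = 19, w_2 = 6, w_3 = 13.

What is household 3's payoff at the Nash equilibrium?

∂u_i/∂g_i = α_i − 1, so household i contributes w_i if α_i > 1, else 0.
α_i > 1 for i ∈ {2}; NE contributions (0, 6, 0), G = 6.
u_3 = (13 − 0) + 0.22·6 = 14.32.

14.32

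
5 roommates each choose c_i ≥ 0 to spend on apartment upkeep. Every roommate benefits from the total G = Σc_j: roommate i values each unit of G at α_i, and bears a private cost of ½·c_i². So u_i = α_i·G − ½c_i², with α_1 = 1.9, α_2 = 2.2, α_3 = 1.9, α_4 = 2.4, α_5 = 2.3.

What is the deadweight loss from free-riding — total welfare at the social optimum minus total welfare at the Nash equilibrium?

Roommate i's FOC: ∂u_i/∂c_i = α_i − c_i = 0, so c_i* = α_i.
NE contributions = (1.9, 2.2, 1.9, 2.4, 2.3); G = 10.7.
W^NE = (Σα)·G − ½Σα_i² = 10.7² − ½·23.11 = 102.935.
Planner sets c_i = Σα_j = 10.7 for every i, so G^SO = 5·10.7 = 53.5.
W^SO = (Σα)·G^SO − ½·5·(Σα)² = (5/2)·10.7² = 286.225.
Deadweight loss = W^SO − W^NE = 183.29.

183.29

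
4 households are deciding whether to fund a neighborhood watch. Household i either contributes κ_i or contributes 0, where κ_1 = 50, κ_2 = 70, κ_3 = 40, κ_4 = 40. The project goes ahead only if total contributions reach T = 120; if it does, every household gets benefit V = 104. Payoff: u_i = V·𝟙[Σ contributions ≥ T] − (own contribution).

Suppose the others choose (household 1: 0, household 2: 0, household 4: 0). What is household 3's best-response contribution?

Others' total = 0. Even contributing 40 gives 40 < 120: no benefit either way.
Best response: 0.

0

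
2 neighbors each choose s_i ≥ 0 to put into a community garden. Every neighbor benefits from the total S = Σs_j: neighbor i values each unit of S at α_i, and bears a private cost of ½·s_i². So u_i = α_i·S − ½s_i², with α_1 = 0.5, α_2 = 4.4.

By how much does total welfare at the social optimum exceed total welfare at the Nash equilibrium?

Neighbor i's FOC: ∂u_i/∂s_i = α_i − s_i = 0, so s_i* = α_i.
NE contributions = (0.5, 4.4); S = 4.9.
W^NE = (Σα)·S − ½Σα_i² = 4.9² − ½·19.61 = 14.205.
Planner sets s_i = Σα_j = 4.9 for every i, so S^SO = 2·4.9 = 9.8.
W^SO = (Σα)·S^SO − ½·2·(Σα)² = (2/2)·4.9² = 24.01.
Deadweight loss = W^SO − W^NE = 9.805.

9.805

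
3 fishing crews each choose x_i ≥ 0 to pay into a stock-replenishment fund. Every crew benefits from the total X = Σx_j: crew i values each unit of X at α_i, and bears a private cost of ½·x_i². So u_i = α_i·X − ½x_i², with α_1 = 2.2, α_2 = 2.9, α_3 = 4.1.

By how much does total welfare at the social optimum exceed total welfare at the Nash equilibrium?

Crew i's FOC: ∂u_i/∂x_i = α_i − x_i = 0, so x_i* = α_i.
NE contributions = (2.2, 2.9, 4.1); X = 9.2.
W^NE = (Σα)·X − ½Σα_i² = 9.2² − ½·30.06 = 69.61.
Planner sets x_i = Σα_j = 9.2 for every i, so X^SO = 3·9.2 = 27.6.
W^SO = (Σα)·X^SO − ½·3·(Σα)² = (3/2)·9.2² = 126.96.
Deadweight loss = W^SO − W^NE = 57.35.

57.35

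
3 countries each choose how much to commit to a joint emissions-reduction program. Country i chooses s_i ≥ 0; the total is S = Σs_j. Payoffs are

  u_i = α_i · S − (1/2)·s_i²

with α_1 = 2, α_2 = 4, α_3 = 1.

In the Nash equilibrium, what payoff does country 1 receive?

12

Country i's FOC: ∂u_i/∂s_i = α_i − s_i = 0, so s_i* = α_i.
NE contributions = (2, 4, 1); S = 7.
u_1 = α_1·S − ½·(s_1)² = 2·7 − ½·2² = 12.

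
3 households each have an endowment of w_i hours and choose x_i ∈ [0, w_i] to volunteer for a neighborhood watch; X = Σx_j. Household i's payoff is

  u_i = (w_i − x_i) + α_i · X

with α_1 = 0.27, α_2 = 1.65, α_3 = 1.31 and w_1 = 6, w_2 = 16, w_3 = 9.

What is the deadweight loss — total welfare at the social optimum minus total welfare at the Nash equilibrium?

13.38

∂u_i/∂x_i = α_i − 1, so household i contributes w_i if α_i > 1, else 0.
α_i > 1 for i ∈ {2, 3}; NE contributions (0, 16, 9), X = 25.
W^NE = Σw_i − X^NE + (Σα_i)·X^NE = 31 + 2.23·25 = 86.75.
Planner: ∂(Σu_j)/∂x_i = Σα_j − 1 = 2.23 > 0, so everyone contributes w_i; X^SO = 31, W^SO = 31 + 2.23·31 = 100.13.
Deadweight loss = 13.38.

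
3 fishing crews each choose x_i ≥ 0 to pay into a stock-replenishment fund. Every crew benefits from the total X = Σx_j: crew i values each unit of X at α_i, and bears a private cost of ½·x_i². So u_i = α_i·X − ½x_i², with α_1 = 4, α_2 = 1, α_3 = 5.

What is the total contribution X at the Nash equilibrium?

10

Crew i's FOC: ∂u_i/∂x_i = α_i − x_i = 0, so x_i* = α_i.
NE contributions = (4, 1, 5); X = 10.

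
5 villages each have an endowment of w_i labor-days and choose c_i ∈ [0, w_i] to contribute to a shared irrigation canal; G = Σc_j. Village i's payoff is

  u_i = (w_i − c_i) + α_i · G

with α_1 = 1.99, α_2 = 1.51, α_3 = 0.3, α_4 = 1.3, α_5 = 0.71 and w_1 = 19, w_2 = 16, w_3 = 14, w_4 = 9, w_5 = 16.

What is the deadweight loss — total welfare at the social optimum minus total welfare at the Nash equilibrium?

144.3

∂u_i/∂c_i = α_i − 1, so village i contributes w_i if α_i > 1, else 0.
α_i > 1 for i ∈ {1, 2, 4}; NE contributions (19, 16, 0, 9, 0), G = 44.
W^NE = Σw_i − G^NE + (Σα_i)·G^NE = 74 + 4.81·44 = 285.64.
Planner: ∂(Σu_j)/∂c_i = Σα_j − 1 = 4.81 > 0, so everyone contributes w_i; G^SO = 74, W^SO = 74 + 4.81·74 = 429.94.
Deadweight loss = 144.3.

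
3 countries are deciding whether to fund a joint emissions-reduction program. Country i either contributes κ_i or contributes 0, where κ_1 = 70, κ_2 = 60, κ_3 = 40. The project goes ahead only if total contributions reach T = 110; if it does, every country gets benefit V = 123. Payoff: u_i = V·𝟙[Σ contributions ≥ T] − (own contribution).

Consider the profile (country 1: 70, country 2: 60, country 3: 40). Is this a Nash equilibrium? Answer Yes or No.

No

Total = 170 ≥ 110: provided.
Country 1 (pledges 70, payoff 53): dropping to 0 → total 100, payoff 0. No gain.
Country 2 (pledges 60, payoff 63): dropping to 0 → total 110, payoff 123. Profitable deviation.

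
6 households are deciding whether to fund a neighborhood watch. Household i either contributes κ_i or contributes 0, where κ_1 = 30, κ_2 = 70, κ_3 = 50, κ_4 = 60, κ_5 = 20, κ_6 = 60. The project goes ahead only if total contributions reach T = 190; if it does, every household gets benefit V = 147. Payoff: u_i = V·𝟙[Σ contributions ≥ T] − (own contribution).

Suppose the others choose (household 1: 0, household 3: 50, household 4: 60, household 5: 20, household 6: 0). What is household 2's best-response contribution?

Others' total = 130. Contributing 70 brings total to 200 ≥ 190: gain V − κ_2 = 77.
Best response: 70.

70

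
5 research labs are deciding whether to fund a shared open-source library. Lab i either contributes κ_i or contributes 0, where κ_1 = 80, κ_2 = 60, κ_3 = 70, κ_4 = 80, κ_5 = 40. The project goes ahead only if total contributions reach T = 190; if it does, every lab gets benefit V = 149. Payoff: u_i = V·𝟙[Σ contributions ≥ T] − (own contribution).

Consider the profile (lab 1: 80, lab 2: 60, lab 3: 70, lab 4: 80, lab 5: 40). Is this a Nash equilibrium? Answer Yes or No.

No

Total = 330 ≥ 190: provided.
Lab 1 (pledges 80, payoff 69): dropping to 0 → total 250, payoff 149. Profitable deviation.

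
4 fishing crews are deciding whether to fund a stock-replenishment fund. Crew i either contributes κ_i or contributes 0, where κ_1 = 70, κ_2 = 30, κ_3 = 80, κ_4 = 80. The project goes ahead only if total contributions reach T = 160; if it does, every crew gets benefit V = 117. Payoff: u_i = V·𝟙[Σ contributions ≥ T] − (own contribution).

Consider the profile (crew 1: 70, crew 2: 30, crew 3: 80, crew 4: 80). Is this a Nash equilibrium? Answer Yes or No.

No

Total = 260 ≥ 160: provided.
Crew 1 (pledges 70, payoff 47): dropping to 0 → total 190, payoff 117. Profitable deviation.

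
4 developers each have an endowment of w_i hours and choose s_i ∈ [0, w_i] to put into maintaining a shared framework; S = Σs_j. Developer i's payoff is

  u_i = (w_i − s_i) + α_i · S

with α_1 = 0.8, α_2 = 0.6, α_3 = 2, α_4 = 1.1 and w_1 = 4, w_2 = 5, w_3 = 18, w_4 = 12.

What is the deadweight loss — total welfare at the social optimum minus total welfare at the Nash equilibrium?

∂u_i/∂s_i = α_i − 1, so developer i contributes w_i if α_i > 1, else 0.
α_i > 1 for i ∈ {3, 4}; NE contributions (0, 0, 18, 12), S = 30.
W^NE = Σw_i − S^NE + (Σα_i)·S^NE = 39 + 3.5·30 = 144.
Planner: ∂(Σu_j)/∂s_i = Σα_j − 1 = 3.5 > 0, so everyone contributes w_i; S^SO = 39, W^SO = 39 + 3.5·39 = 175.5.
Deadweight loss = 31.5.

31.5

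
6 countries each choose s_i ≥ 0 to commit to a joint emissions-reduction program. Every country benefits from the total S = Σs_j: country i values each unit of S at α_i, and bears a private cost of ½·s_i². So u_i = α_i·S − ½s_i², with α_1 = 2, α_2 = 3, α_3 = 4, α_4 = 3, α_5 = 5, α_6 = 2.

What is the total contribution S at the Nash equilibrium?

19

Country i's FOC: ∂u_i/∂s_i = α_i − s_i = 0, so s_i* = α_i.
NE contributions = (2, 3, 4, 3, 5, 2); S = 19.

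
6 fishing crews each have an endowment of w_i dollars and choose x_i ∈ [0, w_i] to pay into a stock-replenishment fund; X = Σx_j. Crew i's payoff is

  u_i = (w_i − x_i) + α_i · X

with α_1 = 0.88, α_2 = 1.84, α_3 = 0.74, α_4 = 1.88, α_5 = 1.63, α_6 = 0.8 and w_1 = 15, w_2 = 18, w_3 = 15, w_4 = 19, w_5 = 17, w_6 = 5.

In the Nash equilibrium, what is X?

54

∂u_i/∂x_i = α_i − 1, so crew i contributes w_i if α_i > 1, else 0.
α_i > 1 for i ∈ {2, 4, 5}; NE contributions (0, 18, 0, 19, 17, 0), X = 54.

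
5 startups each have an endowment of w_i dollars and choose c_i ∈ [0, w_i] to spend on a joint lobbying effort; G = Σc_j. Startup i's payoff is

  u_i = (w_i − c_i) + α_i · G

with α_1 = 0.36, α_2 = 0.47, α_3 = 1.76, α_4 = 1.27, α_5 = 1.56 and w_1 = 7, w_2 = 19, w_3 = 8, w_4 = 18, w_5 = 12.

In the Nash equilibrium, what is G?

∂u_i/∂c_i = α_i − 1, so startup i contributes w_i if α_i > 1, else 0.
α_i > 1 for i ∈ {3, 4, 5}; NE contributions (0, 0, 8, 18, 12), G = 38.

38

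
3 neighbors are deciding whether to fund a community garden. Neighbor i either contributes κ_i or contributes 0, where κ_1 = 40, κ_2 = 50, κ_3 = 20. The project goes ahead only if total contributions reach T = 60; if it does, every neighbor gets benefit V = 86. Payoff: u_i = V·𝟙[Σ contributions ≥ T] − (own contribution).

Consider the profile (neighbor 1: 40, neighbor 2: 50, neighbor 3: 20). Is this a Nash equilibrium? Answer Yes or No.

No

Total = 110 ≥ 60: provided.
Neighbor 1 (pledges 40, payoff 46): dropping to 0 → total 70, payoff 86. Profitable deviation.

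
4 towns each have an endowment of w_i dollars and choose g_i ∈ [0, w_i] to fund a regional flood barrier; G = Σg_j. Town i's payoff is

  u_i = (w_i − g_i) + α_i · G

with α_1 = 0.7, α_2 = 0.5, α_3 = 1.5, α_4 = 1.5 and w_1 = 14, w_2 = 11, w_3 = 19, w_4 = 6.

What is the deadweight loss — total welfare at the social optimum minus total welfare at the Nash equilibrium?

∂u_i/∂g_i = α_i − 1, so town i contributes w_i if α_i > 1, else 0.
α_i > 1 for i ∈ {3, 4}; NE contributions (0, 0, 19, 6), G = 25.
W^NE = Σw_i − G^NE + (Σα_i)·G^NE = 50 + 3.2·25 = 130.
Planner: ∂(Σu_j)/∂g_i = Σα_j − 1 = 3.2 > 0, so everyone contributes w_i; G^SO = 50, W^SO = 50 + 3.2·50 = 210.
Deadweight loss = 80.

80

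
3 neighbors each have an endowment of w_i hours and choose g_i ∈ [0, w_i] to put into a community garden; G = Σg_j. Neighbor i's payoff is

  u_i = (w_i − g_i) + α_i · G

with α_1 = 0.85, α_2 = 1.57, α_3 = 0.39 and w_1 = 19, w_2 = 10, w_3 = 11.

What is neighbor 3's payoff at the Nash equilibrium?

14.9

∂u_i/∂g_i = α_i − 1, so neighbor i contributes w_i if α_i > 1, else 0.
α_i > 1 for i ∈ {2}; NE contributions (0, 10, 0), G = 10.
u_3 = (11 − 0) + 0.39·10 = 14.9.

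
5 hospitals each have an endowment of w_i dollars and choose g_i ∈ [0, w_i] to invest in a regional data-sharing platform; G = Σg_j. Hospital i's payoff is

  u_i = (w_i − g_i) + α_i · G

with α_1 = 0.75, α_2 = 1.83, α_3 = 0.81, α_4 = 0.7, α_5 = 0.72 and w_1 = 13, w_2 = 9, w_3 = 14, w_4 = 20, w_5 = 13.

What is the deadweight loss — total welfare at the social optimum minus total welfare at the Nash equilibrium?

∂u_i/∂g_i = α_i − 1, so hospital i contributes w_i if α_i > 1, else 0.
α_i > 1 for i ∈ {2}; NE contributions (0, 9, 0, 0, 0), G = 9.
W^NE = Σw_i − G^NE + (Σα_i)·G^NE = 69 + 3.81·9 = 103.29.
Planner: ∂(Σu_j)/∂g_i = Σα_j − 1 = 3.81 > 0, so everyone contributes w_i; G^SO = 69, W^SO = 69 + 3.81·69 = 331.89.
Deadweight loss = 228.6.

228.6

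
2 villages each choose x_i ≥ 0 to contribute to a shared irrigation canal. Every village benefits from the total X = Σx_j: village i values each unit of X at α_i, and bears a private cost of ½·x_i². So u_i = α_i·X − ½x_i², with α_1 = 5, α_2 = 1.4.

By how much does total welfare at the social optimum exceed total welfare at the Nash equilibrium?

13.48

Village i's FOC: ∂u_i/∂x_i = α_i − x_i = 0, so x_i* = α_i.
NE contributions = (5, 1.4); X = 6.4.
W^NE = (Σα)·X − ½Σα_i² = 6.4² − ½·26.96 = 27.48.
Planner sets x_i = Σα_j = 6.4 for every i, so X^SO = 2·6.4 = 12.8.
W^SO = (Σα)·X^SO − ½·2·(Σα)² = (2/2)·6.4² = 40.96.
Deadweight loss = W^SO − W^NE = 13.48.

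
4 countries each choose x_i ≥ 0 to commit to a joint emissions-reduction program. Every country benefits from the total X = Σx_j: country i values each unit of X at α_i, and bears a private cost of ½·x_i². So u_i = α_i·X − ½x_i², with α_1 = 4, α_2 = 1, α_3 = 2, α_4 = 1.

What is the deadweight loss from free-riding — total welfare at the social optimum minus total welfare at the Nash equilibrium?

75

Country i's FOC: ∂u_i/∂x_i = α_i − x_i = 0, so x_i* = α_i.
NE contributions = (4, 1, 2, 1); X = 8.
W^NE = (Σα)·X − ½Σα_i² = 8² − ½·22 = 53.
Planner sets x_i = Σα_j = 8 for every i, so X^SO = 4·8 = 32.
W^SO = (Σα)·X^SO − ½·4·(Σα)² = (4/2)·8² = 128.
Deadweight loss = W^SO − W^NE = 75.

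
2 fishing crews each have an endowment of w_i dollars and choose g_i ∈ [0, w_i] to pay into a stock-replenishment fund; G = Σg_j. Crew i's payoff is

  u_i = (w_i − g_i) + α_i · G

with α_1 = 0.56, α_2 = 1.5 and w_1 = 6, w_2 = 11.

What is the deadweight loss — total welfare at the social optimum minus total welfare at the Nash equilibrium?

∂u_i/∂g_i = α_i − 1, so crew i contributes w_i if α_i > 1, else 0.
α_i > 1 for i ∈ {2}; NE contributions (0, 11), G = 11.
W^NE = Σw_i − G^NE + (Σα_i)·G^NE = 17 + 1.06·11 = 28.66.
Planner: ∂(Σu_j)/∂g_i = Σα_j − 1 = 1.06 > 0, so everyone contributes w_i; G^SO = 17, W^SO = 17 + 1.06·17 = 35.02.
Deadweight loss = 6.36.

6.36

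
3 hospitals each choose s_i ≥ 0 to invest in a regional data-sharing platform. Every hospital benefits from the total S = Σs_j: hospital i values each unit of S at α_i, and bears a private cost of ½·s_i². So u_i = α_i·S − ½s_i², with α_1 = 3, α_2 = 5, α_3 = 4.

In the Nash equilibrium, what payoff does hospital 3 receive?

Hospital i's FOC: ∂u_i/∂s_i = α_i − s_i = 0, so s_i* = α_i.
NE contributions = (3, 5, 4); S = 12.
u_3 = α_3·S − ½·(s_3)² = 4·12 − ½·4² = 40.

40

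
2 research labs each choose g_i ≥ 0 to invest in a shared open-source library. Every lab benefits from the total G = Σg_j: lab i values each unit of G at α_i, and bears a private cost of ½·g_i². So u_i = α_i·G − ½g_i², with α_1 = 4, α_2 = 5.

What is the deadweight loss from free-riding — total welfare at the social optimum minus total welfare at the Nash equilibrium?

Lab i's FOC: ∂u_i/∂g_i = α_i − g_i = 0, so g_i* = α_i.
NE contributions = (4, 5); G = 9.
W^NE = (Σα)·G − ½Σα_i² = 9² − ½·41 = 60.5.
Planner sets g_i = Σα_j = 9 for every i, so G^SO = 2·9 = 18.
W^SO = (Σα)·G^SO − ½·2·(Σα)² = (2/2)·9² = 81.
Deadweight loss = W^SO − W^NE = 20.5.

20.5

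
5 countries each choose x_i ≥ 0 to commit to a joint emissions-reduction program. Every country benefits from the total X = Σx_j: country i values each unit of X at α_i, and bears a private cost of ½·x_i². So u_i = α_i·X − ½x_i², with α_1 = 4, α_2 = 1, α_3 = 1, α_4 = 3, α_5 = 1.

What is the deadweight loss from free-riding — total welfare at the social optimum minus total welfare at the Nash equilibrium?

164

Country i's FOC: ∂u_i/∂x_i = α_i − x_i = 0, so x_i* = α_i.
NE contributions = (4, 1, 1, 3, 1); X = 10.
W^NE = (Σα)·X − ½Σα_i² = 10² − ½·28 = 86.
Planner sets x_i = Σα_j = 10 for every i, so X^SO = 5·10 = 50.
W^SO = (Σα)·X^SO − ½·5·(Σα)² = (5/2)·10² = 250.
Deadweight loss = W^SO − W^NE = 164.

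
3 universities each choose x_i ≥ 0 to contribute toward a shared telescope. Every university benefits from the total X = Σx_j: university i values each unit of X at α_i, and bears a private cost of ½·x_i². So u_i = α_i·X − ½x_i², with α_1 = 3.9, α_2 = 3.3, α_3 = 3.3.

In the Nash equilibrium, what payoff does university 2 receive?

29.205

University i's FOC: ∂u_i/∂x_i = α_i − x_i = 0, so x_i* = α_i.
NE contributions = (3.9, 3.3, 3.3); X = 10.5.
u_2 = α_2·X − ½·(x_2)² = 3.3·10.5 − ½·3.3² = 29.205.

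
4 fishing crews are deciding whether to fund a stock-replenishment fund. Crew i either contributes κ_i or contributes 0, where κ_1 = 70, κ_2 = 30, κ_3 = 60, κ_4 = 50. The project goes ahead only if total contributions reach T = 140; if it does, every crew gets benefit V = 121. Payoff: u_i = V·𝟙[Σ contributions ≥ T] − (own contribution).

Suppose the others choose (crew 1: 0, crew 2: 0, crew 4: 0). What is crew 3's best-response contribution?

Others' total = 0. Even contributing 60 gives 60 < 140: no benefit either way.
Best response: 0.

0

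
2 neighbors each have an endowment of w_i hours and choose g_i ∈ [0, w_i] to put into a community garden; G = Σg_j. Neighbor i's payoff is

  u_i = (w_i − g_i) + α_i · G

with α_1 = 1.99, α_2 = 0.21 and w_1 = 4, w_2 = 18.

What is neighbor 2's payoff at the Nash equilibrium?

∂u_i/∂g_i = α_i − 1, so neighbor i contributes w_i if α_i > 1, else 0.
α_i > 1 for i ∈ {1}; NE contributions (4, 0), G = 4.
u_2 = (18 − 0) + 0.21·4 = 18.84.

18.84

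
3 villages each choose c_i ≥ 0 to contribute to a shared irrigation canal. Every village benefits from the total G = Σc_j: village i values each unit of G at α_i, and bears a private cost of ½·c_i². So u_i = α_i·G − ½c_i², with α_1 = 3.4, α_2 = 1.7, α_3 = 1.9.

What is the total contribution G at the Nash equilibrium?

7

Village i's FOC: ∂u_i/∂c_i = α_i − c_i = 0, so c_i* = α_i.
NE contributions = (3.4, 1.7, 1.9); G = 7.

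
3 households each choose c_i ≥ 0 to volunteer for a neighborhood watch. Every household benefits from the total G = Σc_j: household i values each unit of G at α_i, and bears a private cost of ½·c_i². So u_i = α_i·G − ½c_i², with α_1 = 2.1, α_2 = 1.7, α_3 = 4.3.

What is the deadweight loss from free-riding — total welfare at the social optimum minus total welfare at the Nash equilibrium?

Household i's FOC: ∂u_i/∂c_i = α_i − c_i = 0, so c_i* = α_i.
NE contributions = (2.1, 1.7, 4.3); G = 8.1.
W^NE = (Σα)·G − ½Σα_i² = 8.1² − ½·25.79 = 52.715.
Planner sets c_i = Σα_j = 8.1 for every i, so G^SO = 3·8.1 = 24.3.
W^SO = (Σα)·G^SO − ½·3·(Σα)² = (3/2)·8.1² = 98.415.
Deadweight loss = W^SO − W^NE = 45.7.

45.7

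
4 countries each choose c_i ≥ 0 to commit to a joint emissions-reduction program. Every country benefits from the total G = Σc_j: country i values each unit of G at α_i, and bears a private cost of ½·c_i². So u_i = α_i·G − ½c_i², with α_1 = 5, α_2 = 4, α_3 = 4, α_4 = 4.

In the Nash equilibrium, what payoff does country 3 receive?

60

Country i's FOC: ∂u_i/∂c_i = α_i − c_i = 0, so c_i* = α_i.
NE contributions = (5, 4, 4, 4); G = 17.
u_3 = α_3·G − ½·(c_3)² = 4·17 − ½·4² = 60.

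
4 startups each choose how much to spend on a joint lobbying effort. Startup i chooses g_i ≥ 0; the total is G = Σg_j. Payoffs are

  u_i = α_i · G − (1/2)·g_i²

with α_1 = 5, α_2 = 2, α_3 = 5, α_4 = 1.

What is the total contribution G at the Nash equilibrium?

13

Startup i's FOC: ∂u_i/∂g_i = α_i − g_i = 0, so g_i* = α_i.
NE contributions = (5, 2, 5, 1); G = 13.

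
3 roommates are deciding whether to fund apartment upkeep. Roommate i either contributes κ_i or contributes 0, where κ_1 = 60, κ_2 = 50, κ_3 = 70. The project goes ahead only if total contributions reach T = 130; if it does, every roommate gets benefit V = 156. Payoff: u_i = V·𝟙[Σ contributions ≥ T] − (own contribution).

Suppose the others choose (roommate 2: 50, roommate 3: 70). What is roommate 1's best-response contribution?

60

Others' total = 120. Contributing 60 brings total to 180 ≥ 130: gain V − κ_1 = 96.
Best response: 60.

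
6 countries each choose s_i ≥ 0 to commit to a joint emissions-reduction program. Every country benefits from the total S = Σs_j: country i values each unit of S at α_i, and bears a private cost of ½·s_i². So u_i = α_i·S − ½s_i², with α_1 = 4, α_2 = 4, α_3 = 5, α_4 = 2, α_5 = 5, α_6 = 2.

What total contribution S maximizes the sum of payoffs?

132

Planner FOC: ∂(Σu_j)/∂s_i = (Σα_j) − s_i = 0, so s_i^SO = Σα_j = 22 for every i; S^SO = 132.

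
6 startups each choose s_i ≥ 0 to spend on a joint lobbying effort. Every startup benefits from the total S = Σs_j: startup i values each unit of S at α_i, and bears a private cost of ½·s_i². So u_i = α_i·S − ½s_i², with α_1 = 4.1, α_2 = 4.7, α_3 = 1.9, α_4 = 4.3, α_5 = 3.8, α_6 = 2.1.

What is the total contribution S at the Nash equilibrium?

Startup i's FOC: ∂u_i/∂s_i = α_i − s_i = 0, so s_i* = α_i.
NE contributions = (4.1, 4.7, 1.9, 4.3, 3.8, 2.1); S = 20.9.

20.9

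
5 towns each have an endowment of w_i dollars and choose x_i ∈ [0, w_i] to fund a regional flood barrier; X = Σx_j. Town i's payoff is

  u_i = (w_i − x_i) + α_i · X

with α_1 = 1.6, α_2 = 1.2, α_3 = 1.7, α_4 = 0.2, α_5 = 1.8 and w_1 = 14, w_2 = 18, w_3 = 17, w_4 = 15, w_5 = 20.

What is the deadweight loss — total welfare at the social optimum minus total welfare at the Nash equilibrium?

∂u_i/∂x_i = α_i − 1, so town i contributes w_i if α_i > 1, else 0.
α_i > 1 for i ∈ {1, 2, 3, 5}; NE contributions (14, 18, 17, 0, 20), X = 69.
W^NE = Σw_i − X^NE + (Σα_i)·X^NE = 84 + 5.5·69 = 463.5.
Planner: ∂(Σu_j)/∂x_i = Σα_j − 1 = 5.5 > 0, so everyone contributes w_i; X^SO = 84, W^SO = 84 + 5.5·84 = 546.
Deadweight loss = 82.5.

82.5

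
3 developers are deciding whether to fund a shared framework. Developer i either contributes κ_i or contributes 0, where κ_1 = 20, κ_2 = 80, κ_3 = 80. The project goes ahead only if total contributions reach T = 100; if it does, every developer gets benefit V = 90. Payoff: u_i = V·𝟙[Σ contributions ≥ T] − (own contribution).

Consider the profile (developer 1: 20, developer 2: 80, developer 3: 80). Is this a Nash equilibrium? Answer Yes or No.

Total = 180 ≥ 100: provided.
Developer 1 (pledges 20, payoff 70): dropping to 0 → total 160, payoff 90. Profitable deviation.

No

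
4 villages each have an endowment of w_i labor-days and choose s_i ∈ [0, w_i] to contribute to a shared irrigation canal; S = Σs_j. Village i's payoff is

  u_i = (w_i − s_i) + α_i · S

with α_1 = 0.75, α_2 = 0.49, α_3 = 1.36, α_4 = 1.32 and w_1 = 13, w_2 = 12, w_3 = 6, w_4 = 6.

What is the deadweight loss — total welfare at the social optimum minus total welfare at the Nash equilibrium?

∂u_i/∂s_i = α_i − 1, so village i contributes w_i if α_i > 1, else 0.
α_i > 1 for i ∈ {3, 4}; NE contributions (0, 0, 6, 6), S = 12.
W^NE = Σw_i − S^NE + (Σα_i)·S^NE = 37 + 2.92·12 = 72.04.
Planner: ∂(Σu_j)/∂s_i = Σα_j − 1 = 2.92 > 0, so everyone contributes w_i; S^SO = 37, W^SO = 37 + 2.92·37 = 145.04.
Deadweight loss = 73.

73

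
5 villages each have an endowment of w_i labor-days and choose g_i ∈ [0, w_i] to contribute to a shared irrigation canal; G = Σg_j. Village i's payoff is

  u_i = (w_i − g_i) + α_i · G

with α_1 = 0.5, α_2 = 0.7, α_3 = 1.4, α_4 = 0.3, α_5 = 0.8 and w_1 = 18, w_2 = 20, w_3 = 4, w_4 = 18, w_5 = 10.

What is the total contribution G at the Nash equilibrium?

4

∂u_i/∂g_i = α_i − 1, so village i contributes w_i if α_i > 1, else 0.
α_i > 1 for i ∈ {3}; NE contributions (0, 0, 4, 0, 0), G = 4.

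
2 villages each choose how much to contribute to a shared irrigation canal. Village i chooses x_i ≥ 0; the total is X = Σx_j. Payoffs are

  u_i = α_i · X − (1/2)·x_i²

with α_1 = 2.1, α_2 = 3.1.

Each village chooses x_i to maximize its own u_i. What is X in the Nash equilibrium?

5.2

Village i's FOC: ∂u_i/∂x_i = α_i − x_i = 0, so x_i* = α_i.
NE contributions = (2.1, 3.1); X = 5.2.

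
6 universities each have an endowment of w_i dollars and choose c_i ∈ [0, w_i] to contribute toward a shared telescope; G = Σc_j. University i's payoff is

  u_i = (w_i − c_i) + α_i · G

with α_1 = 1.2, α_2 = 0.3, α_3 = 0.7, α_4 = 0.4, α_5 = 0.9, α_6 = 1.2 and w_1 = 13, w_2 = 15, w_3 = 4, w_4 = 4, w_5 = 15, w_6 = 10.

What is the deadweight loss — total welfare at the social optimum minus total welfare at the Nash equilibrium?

140.6

∂u_i/∂c_i = α_i − 1, so university i contributes w_i if α_i > 1, else 0.
α_i > 1 for i ∈ {1, 6}; NE contributions (13, 0, 0, 0, 0, 10), G = 23.
W^NE = Σw_i − G^NE + (Σα_i)·G^NE = 61 + 3.7·23 = 146.1.
Planner: ∂(Σu_j)/∂c_i = Σα_j − 1 = 3.7 > 0, so everyone contributes w_i; G^SO = 61, W^SO = 61 + 3.7·61 = 286.7.
Deadweight loss = 140.6.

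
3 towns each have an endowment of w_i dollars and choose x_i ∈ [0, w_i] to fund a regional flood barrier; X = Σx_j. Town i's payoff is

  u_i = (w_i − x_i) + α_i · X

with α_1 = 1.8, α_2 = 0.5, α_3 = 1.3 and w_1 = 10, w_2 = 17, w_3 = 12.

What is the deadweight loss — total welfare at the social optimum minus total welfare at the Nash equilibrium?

∂u_i/∂x_i = α_i − 1, so town i contributes w_i if α_i > 1, else 0.
α_i > 1 for i ∈ {1, 3}; NE contributions (10, 0, 12), X = 22.
W^NE = Σw_i − X^NE + (Σα_i)·X^NE = 39 + 2.6·22 = 96.2.
Planner: ∂(Σu_j)/∂x_i = Σα_j − 1 = 2.6 > 0, so everyone contributes w_i; X^SO = 39, W^SO = 39 + 2.6·39 = 140.4.
Deadweight loss = 44.2.

44.2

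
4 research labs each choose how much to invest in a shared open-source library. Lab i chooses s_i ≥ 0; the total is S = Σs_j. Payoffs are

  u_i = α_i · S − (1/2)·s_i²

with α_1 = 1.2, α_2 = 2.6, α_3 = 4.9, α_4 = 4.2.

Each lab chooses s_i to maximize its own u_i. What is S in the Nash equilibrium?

12.9

Lab i's FOC: ∂u_i/∂s_i = α_i − s_i = 0, so s_i* = α_i.
NE contributions = (1.2, 2.6, 4.9, 4.2); S = 12.9.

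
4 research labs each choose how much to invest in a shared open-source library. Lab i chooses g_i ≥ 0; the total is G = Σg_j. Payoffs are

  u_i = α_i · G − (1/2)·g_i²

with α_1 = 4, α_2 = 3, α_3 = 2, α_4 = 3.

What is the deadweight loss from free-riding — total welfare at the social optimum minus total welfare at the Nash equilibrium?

Lab i's FOC: ∂u_i/∂g_i = α_i − g_i = 0, so g_i* = α_i.
NE contributions = (4, 3, 2, 3); G = 12.
W^NE = (Σα)·G − ½Σα_i² = 12² − ½·38 = 125.
Planner sets g_i = Σα_j = 12 for every i, so G^SO = 4·12 = 48.
W^SO = (Σα)·G^SO − ½·4·(Σα)² = (4/2)·12² = 288.
Deadweight loss = W^SO − W^NE = 163.

163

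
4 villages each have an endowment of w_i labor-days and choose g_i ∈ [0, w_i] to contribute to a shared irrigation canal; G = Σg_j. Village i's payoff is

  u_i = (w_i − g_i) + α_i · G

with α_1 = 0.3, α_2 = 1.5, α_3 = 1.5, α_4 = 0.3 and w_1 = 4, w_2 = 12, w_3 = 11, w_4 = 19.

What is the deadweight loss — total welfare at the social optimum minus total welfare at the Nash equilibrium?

∂u_i/∂g_i = α_i − 1, so village i contributes w_i if α_i > 1, else 0.
α_i > 1 for i ∈ {2, 3}; NE contributions (0, 12, 11, 0), G = 23.
W^NE = Σw_i − G^NE + (Σα_i)·G^NE = 46 + 2.6·23 = 105.8.
Planner: ∂(Σu_j)/∂g_i = Σα_j − 1 = 2.6 > 0, so everyone contributes w_i; G^SO = 46, W^SO = 46 + 2.6·46 = 165.6.
Deadweight loss = 59.8.

59.8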